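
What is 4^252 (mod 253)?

236

4^1 ≡ 4 (mod 253)
4^2 ≡ 4^2 = 16 ≡ 16 (mod 253)
4^4 ≡ 16^2 = 256 ≡ 3 (mod 253)
4^8 ≡ 3^2 = 9 ≡ 9 (mod 253)
4^16 ≡ 9^2 = 81 ≡ 81 (mod 253)
4^32 ≡ 81^2 = 6561 ≡ 236 (mod 253)
4^64 ≡ 236^2 = 55696 ≡ 36 (mod 253)
4^128 ≡ 36^2 = 1296 ≡ 31 (mod 253)
252 = 128 + 64 + 32 + 16 + 8 + 4 in binary powers of 2.
So 4^252 ≡ 31 · 36 · 236 · 81 · 9 · 3 ≡ 236 (mod 253).
Since 236 ≠ 1, base 4 is a Fermat witness: 253 is composite.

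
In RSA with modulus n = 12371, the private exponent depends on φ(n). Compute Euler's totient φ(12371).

Factor: 12371 = 89 · 139.
φ(12371) = (89−1) · (139−1) = 88 · 138 = 12144.

12144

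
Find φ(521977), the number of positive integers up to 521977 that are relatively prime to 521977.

Factor: 521977 = 43 · 61 · 199.
φ(521977) = (43−1) · (61−1) · (199−1) = 42 · 60 · 198 = 498960.

498960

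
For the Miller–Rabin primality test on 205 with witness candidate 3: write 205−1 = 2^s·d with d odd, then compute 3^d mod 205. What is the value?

205 − 1 = 204 = 2^2 · 51, so d = 51.
3^1 ≡ 3 (mod 205)
3^2 ≡ 3^2 = 9 ≡ 9 (mod 205)
3^4 ≡ 9^2 = 81 ≡ 81 (mod 205)
3^8 ≡ 81^2 = 6561 ≡ 1 (mod 205)
3^16 ≡ 1^2 = 1 ≡ 1 (mod 205)
3^32 ≡ 1^2 = 1 ≡ 1 (mod 205)
51 = 32 + 16 + 2 + 1 in binary powers of 2.
So 3^51 ≡ 1 · 1 · 9 · 3 ≡ 27 (mod 205).
Squaring chain: 27 → 114; never reaches −1, so base 3 is a Miller–Rabin witness that 205 is composite.

27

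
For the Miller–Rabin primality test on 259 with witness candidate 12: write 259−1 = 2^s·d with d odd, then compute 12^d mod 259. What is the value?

259 − 1 = 258 = 2^1 · 129, so d = 129.
12^1 ≡ 12 (mod 259)
12^2 ≡ 12^2 = 144 ≡ 144 (mod 259)
12^4 ≡ 144^2 = 20736 ≡ 16 (mod 259)
12^8 ≡ 16^2 = 256 ≡ 256 (mod 259)
12^16 ≡ 256^2 = 65536 ≡ 9 (mod 259)
12^32 ≡ 9^2 = 81 ≡ 81 (mod 259)
12^64 ≡ 81^2 = 6561 ≡ 86 (mod 259)
12^128 ≡ 86^2 = 7396 ≡ 144 (mod 259)
129 = 128 + 1 in binary powers of 2.
So 12^129 ≡ 144 · 12 ≡ 174 (mod 259).
Squaring chain: 174; never reaches −1, so base 12 is a Miller–Rabin witness that 259 is composite.

174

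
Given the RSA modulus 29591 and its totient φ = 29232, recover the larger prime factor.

233

φ(n) = (p−1)(q−1) = n − (p+q) + 1, so p + q = 29591 − 29232 + 1 = 360.
p and q are the roots of t² − 360t + 29591 = 0.
Discriminant: 360² − 4·29591 = 129600 − 118364 = 11236; √11236 = 106.
q = (360 − 106)/2 = 127, p = (360 + 106)/2 = 233.
Check: 127 · 233 = 29591.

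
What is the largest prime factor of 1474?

67

1474 = 2 · 737
737 = 11 · 67
67 is prime.
So 1474 = 2 · 11 · 67; the largest prime factor is 67.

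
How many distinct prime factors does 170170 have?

170170 = 2 · 85085
85085 = 5 · 17017
17017 = 7 · 2431
2431 = 11 · 221
221 = 13 · 17
170170 = 2 · 5 · 7 · 11 · 13 · 17, which has 6 distinct prime factors.

6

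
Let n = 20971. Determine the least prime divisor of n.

67

20971 is odd.
Digit sum 19, not divisible by 3.
Ends in 1: not divisible by 5.
7: 20971 = 7·2995 + 6
11: 20971 = 11·1906 + 5
13: 20971 = 13·1613 + 2
17: 20971 = 17·1233 + 10
19: 20971 = 19·1103 + 14
23: 20971 = 23·911 + 18
29: 20971 = 29·723 + 4
31: 20971 = 31·676 + 15
37: 20971 = 37·566 + 29
41: 20971 = 41·511 + 20
43: 20971 = 43·487 + 30
47: 20971 = 47·446 + 9
53: 20971 = 53·395 + 36
59: 20971 = 59·355 + 26
61: 20971 = 61·343 + 48
67: 20971 = 67·313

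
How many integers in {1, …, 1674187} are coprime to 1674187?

1621224

Factor: 1674187 = 47 · 179 · 199.
φ(1674187) = (47−1) · (179−1) · (199−1) = 46 · 178 · 198 = 1621224.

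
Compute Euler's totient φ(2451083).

2395008

Factor: 2451083 = 109 · 113 · 199.
φ(2451083) = (109−1) · (113−1) · (199−1) = 108 · 112 · 198 = 2395008.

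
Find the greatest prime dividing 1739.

1739 = 37 · 47
47 is prime.
So 1739 = 37 · 47; the largest prime factor is 47.

47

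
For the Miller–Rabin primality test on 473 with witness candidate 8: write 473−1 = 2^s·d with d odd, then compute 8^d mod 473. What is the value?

473 − 1 = 472 = 2^3 · 59, so d = 59.
8^1 ≡ 8 (mod 473)
8^2 ≡ 8^2 = 64 ≡ 64 (mod 473)
8^4 ≡ 64^2 = 4096 ≡ 312 (mod 473)
8^8 ≡ 312^2 = 97344 ≡ 379 (mod 473)
8^16 ≡ 379^2 = 143641 ≡ 322 (mod 473)
8^32 ≡ 322^2 = 103684 ≡ 97 (mod 473)
59 = 32 + 16 + 8 + 2 + 1 in binary powers of 2.
So 8^59 ≡ 97 · 322 · 379 · 64 · 8 ≡ 469 (mod 473).
Squaring chain: 469 → 16 → 256; never reaches −1, so base 8 is a Miller–Rabin witness that 473 is composite.

469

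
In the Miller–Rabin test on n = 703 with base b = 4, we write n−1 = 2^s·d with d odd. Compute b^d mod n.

703 − 1 = 702 = 2^1 · 351, so d = 351.
4^1 ≡ 4 (mod 703)
4^2 ≡ 4^2 = 16 ≡ 16 (mod 703)
4^4 ≡ 16^2 = 256 ≡ 256 (mod 703)
4^8 ≡ 256^2 = 65536 ≡ 157 (mod 703)
4^16 ≡ 157^2 = 24649 ≡ 44 (mod 703)
4^32 ≡ 44^2 = 1936 ≡ 530 (mod 703)
4^64 ≡ 530^2 = 280900 ≡ 403 (mod 703)
4^128 ≡ 403^2 = 162409 ≡ 16 (mod 703)
4^256 ≡ 16^2 = 256 ≡ 256 (mod 703)
351 = 256 + 64 + 16 + 8 + 4 + 2 + 1 in binary powers of 2.
So 4^351 ≡ 256 · 403 · 44 · 157 · 256 · 16 · 4 ≡ 628 (mod 703).
Squaring chain: 628; never reaches −1, so base 4 is a Miller–Rabin witness that 703 is composite.

628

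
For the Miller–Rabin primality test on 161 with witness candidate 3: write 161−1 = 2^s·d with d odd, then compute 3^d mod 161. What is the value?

82

161 − 1 = 160 = 2^5 · 5, so d = 5.
3^1 ≡ 3 (mod 161)
3^2 ≡ 3^2 = 9 ≡ 9 (mod 161)
3^4 ≡ 9^2 = 81 ≡ 81 (mod 161)
5 = 4 + 1 in binary powers of 2.
So 3^5 ≡ 81 · 3 ≡ 82 (mod 161).
Squaring chain: 82 → 123 → 156 → 25 → 142; never reaches −1, so base 3 is a Miller–Rabin witness that 161 is composite.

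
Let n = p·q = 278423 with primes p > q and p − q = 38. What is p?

547

Since p = q + 38, we have 278423 = q(q + 38), so q² + 38q − 278423 = 0.
Discriminant: 38² + 4·278423 = 1444 + 1113692 = 1115136; √1115136 = 1056.
q = (−38 + 1056)/2 = 509, and p = q + 38 = 547.
Check: 509 · 547 = 278423.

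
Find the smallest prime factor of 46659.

3

46659 is odd.
Digit sum 30, divisible by 3.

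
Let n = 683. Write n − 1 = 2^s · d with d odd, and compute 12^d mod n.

1

683 − 1 = 682 = 2^1 · 341, so d = 341.
12^1 ≡ 12 (mod 683)
12^2 ≡ 12^2 = 144 ≡ 144 (mod 683)
12^4 ≡ 144^2 = 20736 ≡ 246 (mod 683)
12^8 ≡ 246^2 = 60516 ≡ 412 (mod 683)
12^16 ≡ 412^2 = 169744 ≡ 360 (mod 683)
12^32 ≡ 360^2 = 129600 ≡ 513 (mod 683)
12^64 ≡ 513^2 = 263169 ≡ 214 (mod 683)
12^128 ≡ 214^2 = 45796 ≡ 35 (mod 683)
12^256 ≡ 35^2 = 1225 ≡ 542 (mod 683)
341 = 256 + 64 + 16 + 4 + 1 in binary powers of 2.
So 12^341 ≡ 542 · 214 · 360 · 246 · 12 ≡ 1 (mod 683).
Since 12^d ≡ 1 (mod 683), base 12 does not prove 683 composite.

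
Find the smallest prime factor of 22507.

71

22507 is odd.
Digit sum 16, not divisible by 3.
Ends in 7: not divisible by 5.
7: 22507 = 7·3215 + 2
11: 22507 = 11·2046 + 1
13: 22507 = 13·1731 + 4
17: 22507 = 17·1323 + 16
19: 22507 = 19·1184 + 11
23: 22507 = 23·978 + 13
29: 22507 = 29·776 + 3
31: 22507 = 31·726 + 1
37: 22507 = 37·608 + 11
41: 22507 = 41·548 + 39
43: 22507 = 43·523 + 18
47: 22507 = 47·478 + 41
53: 22507 = 53·424 + 35
59: 22507 = 59·381 + 28
61: 22507 = 61·368 + 59
67: 22507 = 67·335 + 62
71: 22507 = 71·317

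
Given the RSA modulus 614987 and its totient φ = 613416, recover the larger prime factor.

839

φ(n) = (p−1)(q−1) = n − (p+q) + 1, so p + q = 614987 − 613416 + 1 = 1572.
p and q are the roots of t² − 1572t + 614987 = 0.
Discriminant: 1572² − 4·614987 = 2471184 − 2459948 = 11236; √11236 = 106.
q = (1572 − 106)/2 = 733, p = (1572 + 106)/2 = 839.
Check: 733 · 839 = 614987.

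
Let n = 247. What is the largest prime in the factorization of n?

19

247 = 13 · 19
19 is prime.
So 247 = 13 · 19; the largest prime factor is 19.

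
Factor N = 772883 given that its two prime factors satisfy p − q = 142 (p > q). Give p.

953

Since p = q + 142, we have 772883 = q(q + 142), so q² + 142q − 772883 = 0.
Discriminant: 142² + 4·772883 = 20164 + 3091532 = 3111696; √3111696 = 1764.
q = (−142 + 1764)/2 = 811, and p = q + 142 = 953.
Check: 811 · 953 = 772883.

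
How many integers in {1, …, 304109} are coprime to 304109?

Factor: 304109 = 13 · 149 · 157.
φ(304109) = (13−1) · (149−1) · (157−1) = 12 · 148 · 156 = 277056.

277056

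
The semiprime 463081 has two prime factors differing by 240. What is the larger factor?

Since p = q + 240, we have 463081 = q(q + 240), so q² + 240q − 463081 = 0.
Discriminant: 240² + 4·463081 = 57600 + 1852324 = 1909924; √1909924 = 1382.
q = (−240 + 1382)/2 = 571, and p = q + 240 = 811.
Check: 571 · 811 = 463081.

811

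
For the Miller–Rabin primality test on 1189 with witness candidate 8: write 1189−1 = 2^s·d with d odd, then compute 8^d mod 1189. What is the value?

1189 − 1 = 1188 = 2^2 · 297, so d = 297.
8^1 ≡ 8 (mod 1189)
8^2 ≡ 8^2 = 64 ≡ 64 (mod 1189)
8^4 ≡ 64^2 = 4096 ≡ 529 (mod 1189)
8^8 ≡ 529^2 = 279841 ≡ 426 (mod 1189)
8^16 ≡ 426^2 = 181476 ≡ 748 (mod 1189)
8^32 ≡ 748^2 = 559504 ≡ 674 (mod 1189)
8^64 ≡ 674^2 = 454276 ≡ 78 (mod 1189)
8^128 ≡ 78^2 = 6084 ≡ 139 (mod 1189)
8^256 ≡ 139^2 = 19321 ≡ 297 (mod 1189)
297 = 256 + 32 + 8 + 1 in binary powers of 2.
So 8^297 ≡ 297 · 674 · 426 · 8 ≡ 39 (mod 1189).
Squaring chain: 39 → 332; never reaches −1, so base 8 is a Miller–Rabin witness that 1189 is composite.

39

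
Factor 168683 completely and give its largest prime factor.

168683 = 37 · 4559
4559 = 47 · 97
97 is prime.
So 168683 = 37 · 47 · 97; the largest prime factor is 97.

97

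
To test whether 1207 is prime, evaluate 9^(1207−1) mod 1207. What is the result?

9^1 ≡ 9 (mod 1207)
9^2 ≡ 9^2 = 81 ≡ 81 (mod 1207)
9^4 ≡ 81^2 = 6561 ≡ 526 (mod 1207)
9^8 ≡ 526^2 = 276676 ≡ 273 (mod 1207)
9^16 ≡ 273^2 = 74529 ≡ 902 (mod 1207)
9^32 ≡ 902^2 = 813604 ≡ 86 (mod 1207)
9^64 ≡ 86^2 = 7396 ≡ 154 (mod 1207)
9^128 ≡ 154^2 = 23716 ≡ 783 (mod 1207)
9^256 ≡ 783^2 = 613089 ≡ 1140 (mod 1207)
9^512 ≡ 1140^2 = 1299600 ≡ 868 (mod 1207)
9^1024 ≡ 868^2 = 753424 ≡ 256 (mod 1207)
1206 = 1024 + 128 + 32 + 16 + 4 + 2 in binary powers of 2.
So 9^1206 ≡ 256 · 783 · 86 · 902 · 526 · 81 ≡ 973 (mod 1207).
Since 973 ≠ 1, base 9 is a Fermat witness: 1207 is composite.

973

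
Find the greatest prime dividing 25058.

67

25058 = 2 · 12529
12529 = 11 · 1139
1139 = 17 · 67
67 is prime.
So 25058 = 2 · 11 · 17 · 67; the largest prime factor is 67.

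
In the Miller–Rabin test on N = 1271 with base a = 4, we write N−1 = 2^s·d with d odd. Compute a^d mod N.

1271 − 1 = 1270 = 2^1 · 635, so d = 635.
4^1 ≡ 4 (mod 1271)
4^2 ≡ 4^2 = 16 ≡ 16 (mod 1271)
4^4 ≡ 16^2 = 256 ≡ 256 (mod 1271)
4^8 ≡ 256^2 = 65536 ≡ 715 (mod 1271)
4^16 ≡ 715^2 = 511225 ≡ 283 (mod 1271)
4^32 ≡ 283^2 = 80089 ≡ 16 (mod 1271)
4^64 ≡ 16^2 = 256 ≡ 256 (mod 1271)
4^128 ≡ 256^2 = 65536 ≡ 715 (mod 1271)
4^256 ≡ 715^2 = 511225 ≡ 283 (mod 1271)
4^512 ≡ 283^2 = 80089 ≡ 16 (mod 1271)
635 = 512 + 64 + 32 + 16 + 8 + 2 + 1 in binary powers of 2.
So 4^635 ≡ 16 · 256 · 16 · 283 · 715 · 16 · 4 ≡ 1024 (mod 1271).
Squaring chain: 1024; never reaches −1, so base 4 is a Miller–Rabin witness that 1271 is composite.

1024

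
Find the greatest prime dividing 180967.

73

180967 = 37 · 4891
4891 = 67 · 73
73 is prime.
So 180967 = 37 · 67 · 73; the largest prime factor is 73.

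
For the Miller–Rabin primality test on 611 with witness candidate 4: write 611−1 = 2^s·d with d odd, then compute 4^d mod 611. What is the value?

101

611 − 1 = 610 = 2^1 · 305, so d = 305.
4^1 ≡ 4 (mod 611)
4^2 ≡ 4^2 = 16 ≡ 16 (mod 611)
4^4 ≡ 16^2 = 256 ≡ 256 (mod 611)
4^8 ≡ 256^2 = 65536 ≡ 159 (mod 611)
4^16 ≡ 159^2 = 25281 ≡ 230 (mod 611)
4^32 ≡ 230^2 = 52900 ≡ 354 (mod 611)
4^64 ≡ 354^2 = 125316 ≡ 61 (mod 611)
4^128 ≡ 61^2 = 3721 ≡ 55 (mod 611)
4^256 ≡ 55^2 = 3025 ≡ 581 (mod 611)
305 = 256 + 32 + 16 + 1 in binary powers of 2.
So 4^305 ≡ 581 · 354 · 230 · 4 ≡ 101 (mod 611).
Squaring chain: 101; never reaches −1, so base 4 is a Miller–Rabin witness that 611 is composite.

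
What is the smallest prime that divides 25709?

47

25709 is odd.
Digit sum 23, not divisible by 3.
Ends in 9: not divisible by 5.
7: 25709 = 7·3672 + 5
11: 25709 = 11·2337 + 2
13: 25709 = 13·1977 + 8
17: 25709 = 17·1512 + 5
19: 25709 = 19·1353 + 2
23: 25709 = 23·1117 + 18
29: 25709 = 29·886 + 15
31: 25709 = 31·829 + 10
37: 25709 = 37·694 + 31
41: 25709 = 41·627 + 2
43: 25709 = 43·597 + 38
47: 25709 = 47·547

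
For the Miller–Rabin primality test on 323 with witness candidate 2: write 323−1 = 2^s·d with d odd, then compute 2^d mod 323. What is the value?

257

323 − 1 = 322 = 2^1 · 161, so d = 161.
2^1 ≡ 2 (mod 323)
2^2 ≡ 2^2 = 4 ≡ 4 (mod 323)
2^4 ≡ 4^2 = 16 ≡ 16 (mod 323)
2^8 ≡ 16^2 = 256 ≡ 256 (mod 323)
2^16 ≡ 256^2 = 65536 ≡ 290 (mod 323)
2^32 ≡ 290^2 = 84100 ≡ 120 (mod 323)
2^64 ≡ 120^2 = 14400 ≡ 188 (mod 323)
2^128 ≡ 188^2 = 35344 ≡ 137 (mod 323)
161 = 128 + 32 + 1 in binary powers of 2.
So 2^161 ≡ 137 · 120 · 2 ≡ 257 (mod 323).
Squaring chain: 257; never reaches −1, so base 2 is a Miller–Rabin witness that 323 is composite.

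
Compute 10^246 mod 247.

10^1 ≡ 10 (mod 247)
10^2 ≡ 10^2 = 100 ≡ 100 (mod 247)
10^4 ≡ 100^2 = 10000 ≡ 120 (mod 247)
10^8 ≡ 120^2 = 14400 ≡ 74 (mod 247)
10^16 ≡ 74^2 = 5476 ≡ 42 (mod 247)
10^32 ≡ 42^2 = 1764 ≡ 35 (mod 247)
10^64 ≡ 35^2 = 1225 ≡ 237 (mod 247)
10^128 ≡ 237^2 = 56169 ≡ 100 (mod 247)
246 = 128 + 64 + 32 + 16 + 4 + 2 in binary powers of 2.
So 10^246 ≡ 100 · 237 · 35 · 42 · 120 · 100 ≡ 235 (mod 247).
Since 235 ≠ 1, base 10 is a Fermat witness: 247 is composite.

235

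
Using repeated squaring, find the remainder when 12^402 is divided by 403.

66

12^1 ≡ 12 (mod 403)
12^2 ≡ 12^2 = 144 ≡ 144 (mod 403)
12^4 ≡ 144^2 = 20736 ≡ 183 (mod 403)
12^8 ≡ 183^2 = 33489 ≡ 40 (mod 403)
12^16 ≡ 40^2 = 1600 ≡ 391 (mod 403)
12^32 ≡ 391^2 = 152881 ≡ 144 (mod 403)
12^64 ≡ 144^2 = 20736 ≡ 183 (mod 403)
12^128 ≡ 183^2 = 33489 ≡ 40 (mod 403)
12^256 ≡ 40^2 = 1600 ≡ 391 (mod 403)
402 = 256 + 128 + 16 + 2 in binary powers of 2.
So 12^402 ≡ 391 · 40 · 391 · 144 ≡ 66 (mod 403).
Since 66 ≠ 1, base 12 is a Fermat witness: 403 is composite.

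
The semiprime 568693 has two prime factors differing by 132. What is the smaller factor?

691

Since p = q + 132, we have 568693 = q(q + 132), so q² + 132q − 568693 = 0.
Discriminant: 132² + 4·568693 = 17424 + 2274772 = 2292196; √2292196 = 1514.
q = (−132 + 1514)/2 = 691, and p = q + 132 = 823.
Check: 691 · 823 = 568693.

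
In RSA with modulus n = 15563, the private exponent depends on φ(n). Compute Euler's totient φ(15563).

15288

Factor: 15563 = 79 · 197.
φ(15563) = (79−1) · (197−1) = 78 · 196 = 15288.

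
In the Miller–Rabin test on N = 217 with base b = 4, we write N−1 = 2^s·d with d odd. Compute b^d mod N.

217 − 1 = 216 = 2^3 · 27, so d = 27.
4^1 ≡ 4 (mod 217)
4^2 ≡ 4^2 = 16 ≡ 16 (mod 217)
4^4 ≡ 16^2 = 256 ≡ 39 (mod 217)
4^8 ≡ 39^2 = 1521 ≡ 2 (mod 217)
4^16 ≡ 2^2 = 4 ≡ 4 (mod 217)
27 = 16 + 8 + 2 + 1 in binary powers of 2.
So 4^27 ≡ 4 · 2 · 16 · 4 ≡ 78 (mod 217).
Squaring chain: 78 → 8 → 64; never reaches −1, so base 4 is a Miller–Rabin witness that 217 is composite.

78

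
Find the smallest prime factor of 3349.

3349 is odd.
Digit sum 19, not divisible by 3.
Ends in 9: not divisible by 5.
7: 3349 = 7·478 + 3
11: 3349 = 11·304 + 5
13: 3349 = 13·257 + 8
17: 3349 = 17·197

17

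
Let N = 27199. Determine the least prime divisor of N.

27199 is odd.
Digit sum 28, not divisible by 3.
Ends in 9: not divisible by 5.
7: 27199 = 7·3885 + 4
11: 27199 = 11·2472 + 7
13: 27199 = 13·2092 + 3
17: 27199 = 17·1599 + 16
19: 27199 = 19·1431 + 10
23: 27199 = 23·1182 + 13
29: 27199 = 29·937 + 26
31: 27199 = 31·877 + 12
37: 27199 = 37·735 + 4
41: 27199 = 41·663 + 16
43: 27199 = 43·632 + 23
47: 27199 = 47·578 + 33
53: 27199 = 53·513 + 10
59: 27199 = 59·461

59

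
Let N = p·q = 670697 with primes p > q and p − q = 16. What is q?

Since p = q + 16, we have 670697 = q(q + 16), so q² + 16q − 670697 = 0.
Discriminant: 16² + 4·670697 = 256 + 2682788 = 2683044; √2683044 = 1638.
q = (−16 + 1638)/2 = 811, and p = q + 16 = 827.
Check: 811 · 827 = 670697.

811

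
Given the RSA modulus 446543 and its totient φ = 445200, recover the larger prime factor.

743

φ(n) = (p−1)(q−1) = n − (p+q) + 1, so p + q = 446543 − 445200 + 1 = 1344.
p and q are the roots of t² − 1344t + 446543 = 0.
Discriminant: 1344² − 4·446543 = 1806336 − 1786172 = 20164; √20164 = 142.
q = (1344 − 142)/2 = 601, p = (1344 + 142)/2 = 743.
Check: 601 · 743 = 446543.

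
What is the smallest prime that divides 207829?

37

207829 is odd.
Digit sum 28, not divisible by 3.
Ends in 9: not divisible by 5.
7: 207829 = 7·29689 + 6
11: 207829 = 11·18893 + 6
13: 207829 = 13·15986 + 11
17: 207829 = 17·12225 + 4
19: 207829 = 19·10938 + 7
23: 207829 = 23·9036 + 1
29: 207829 = 29·7166 + 15
31: 207829 = 31·6704 + 5
37: 207829 = 37·5617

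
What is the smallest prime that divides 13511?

13511 is odd.
Digit sum 11, not divisible by 3.
Ends in 1: not divisible by 5.
7: 13511 = 7·1930 + 1
11: 13511 = 11·1228 + 3
13: 13511 = 13·1039 + 4
17: 13511 = 17·794 + 13
19: 13511 = 19·711 + 2
23: 13511 = 23·587 + 10
29: 13511 = 29·465 + 26
31: 13511 = 31·435 + 26
37: 13511 = 37·365 + 6
41: 13511 = 41·329 + 22
43: 13511 = 43·314 + 9
47: 13511 = 47·287 + 22
53: 13511 = 53·254 + 49
59: 13511 = 59·229

59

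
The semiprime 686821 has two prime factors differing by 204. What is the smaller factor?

733

Since p = q + 204, we have 686821 = q(q + 204), so q² + 204q − 686821 = 0.
Discriminant: 204² + 4·686821 = 41616 + 2747284 = 2788900; √2788900 = 1670.
q = (−204 + 1670)/2 = 733, and p = q + 204 = 937.
Check: 733 · 937 = 686821.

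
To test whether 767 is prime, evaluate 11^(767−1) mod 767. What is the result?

257

11^1 ≡ 11 (mod 767)
11^2 ≡ 11^2 = 121 ≡ 121 (mod 767)
11^4 ≡ 121^2 = 14641 ≡ 68 (mod 767)
11^8 ≡ 68^2 = 4624 ≡ 22 (mod 767)
11^16 ≡ 22^2 = 484 ≡ 484 (mod 767)
11^32 ≡ 484^2 = 234256 ≡ 321 (mod 767)
11^64 ≡ 321^2 = 103041 ≡ 263 (mod 767)
11^128 ≡ 263^2 = 69169 ≡ 139 (mod 767)
11^256 ≡ 139^2 = 19321 ≡ 146 (mod 767)
11^512 ≡ 146^2 = 21316 ≡ 607 (mod 767)
766 = 512 + 128 + 64 + 32 + 16 + 8 + 4 + 2 in binary powers of 2.
So 11^766 ≡ 607 · 139 · 263 · 321 · 484 · 22 · 68 · 121 ≡ 257 (mod 767).
Since 257 ≠ 1, base 11 is a Fermat witness: 767 is composite.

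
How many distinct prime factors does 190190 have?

190190 = 2 · 95095
95095 = 5 · 19019
19019 = 7 · 2717
2717 = 11 · 247
247 = 13 · 19
190190 = 2 · 5 · 7 · 11 · 13 · 19, which has 6 distinct prime factors.

6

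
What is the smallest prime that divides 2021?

43

2021 is odd.
Digit sum 5, not divisible by 3.
Ends in 1: not divisible by 5.
7: 2021 = 7·288 + 5
11: 2021 = 11·183 + 8
13: 2021 = 13·155 + 6
17: 2021 = 17·118 + 15
19: 2021 = 19·106 + 7
23: 2021 = 23·87 + 20
29: 2021 = 29·69 + 20
31: 2021 = 31·65 + 6
37: 2021 = 37·54 + 23
41: 2021 = 41·49 + 12
43: 2021 = 43·47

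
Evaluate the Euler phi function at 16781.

Factor: 16781 = 97 · 173.
φ(16781) = (97−1) · (173−1) = 96 · 172 = 16512.

16512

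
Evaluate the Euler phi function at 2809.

Factor: 2809 = 53^2.
φ(2809) = 53^1·(53−1) = 2756.

2756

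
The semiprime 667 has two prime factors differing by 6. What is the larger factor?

29

Since p = q + 6, we have 667 = q(q + 6), so q² + 6q − 667 = 0.
Discriminant: 6² + 4·667 = 36 + 2668 = 2704; √2704 = 52.
q = (−6 + 52)/2 = 23, and p = q + 6 = 29.
Check: 23 · 29 = 667.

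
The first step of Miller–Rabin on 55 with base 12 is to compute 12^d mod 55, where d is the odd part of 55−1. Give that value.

55 − 1 = 54 = 2^1 · 27, so d = 27.
12^1 ≡ 12 (mod 55)
12^2 ≡ 12^2 = 144 ≡ 34 (mod 55)
12^4 ≡ 34^2 = 1156 ≡ 1 (mod 55)
12^8 ≡ 1^2 = 1 ≡ 1 (mod 55)
12^16 ≡ 1^2 = 1 ≡ 1 (mod 55)
27 = 16 + 8 + 2 + 1 in binary powers of 2.
So 12^27 ≡ 1 · 1 · 34 · 12 ≡ 23 (mod 55).
Squaring chain: 23; never reaches −1, so base 12 is a Miller–Rabin witness that 55 is composite.

23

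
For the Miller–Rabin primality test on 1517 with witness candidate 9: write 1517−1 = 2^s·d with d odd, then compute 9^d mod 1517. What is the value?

934

1517 − 1 = 1516 = 2^2 · 379, so d = 379.
9^1 ≡ 9 (mod 1517)
9^2 ≡ 9^2 = 81 ≡ 81 (mod 1517)
9^4 ≡ 81^2 = 6561 ≡ 493 (mod 1517)
9^8 ≡ 493^2 = 243049 ≡ 329 (mod 1517)
9^16 ≡ 329^2 = 108241 ≡ 534 (mod 1517)
9^32 ≡ 534^2 = 285156 ≡ 1477 (mod 1517)
9^64 ≡ 1477^2 = 2181529 ≡ 83 (mod 1517)
9^128 ≡ 83^2 = 6889 ≡ 821 (mod 1517)
9^256 ≡ 821^2 = 674041 ≡ 493 (mod 1517)
379 = 256 + 64 + 32 + 16 + 8 + 2 + 1 in binary powers of 2.
So 9^379 ≡ 493 · 83 · 1477 · 534 · 329 · 81 · 9 ≡ 934 (mod 1517).
Squaring chain: 934 → 81; never reaches −1, so base 9 is a Miller–Rabin witness that 1517 is composite.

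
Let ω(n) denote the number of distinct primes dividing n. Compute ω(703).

2

703 = 19 · 37
703 = 19 · 37, which has 2 distinct prime factors.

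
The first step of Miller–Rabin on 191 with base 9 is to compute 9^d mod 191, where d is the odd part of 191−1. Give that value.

1

191 − 1 = 190 = 2^1 · 95, so d = 95.
9^1 ≡ 9 (mod 191)
9^2 ≡ 9^2 = 81 ≡ 81 (mod 191)
9^4 ≡ 81^2 = 6561 ≡ 67 (mod 191)
9^8 ≡ 67^2 = 4489 ≡ 96 (mod 191)
9^16 ≡ 96^2 = 9216 ≡ 48 (mod 191)
9^32 ≡ 48^2 = 2304 ≡ 12 (mod 191)
9^64 ≡ 12^2 = 144 ≡ 144 (mod 191)
95 = 64 + 16 + 8 + 4 + 2 + 1 in binary powers of 2.
So 9^95 ≡ 144 · 48 · 96 · 67 · 81 · 9 ≡ 1 (mod 191).
Since 9^d ≡ 1 (mod 191), base 9 does not prove 191 composite.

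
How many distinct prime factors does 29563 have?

3

29563 = 17 · 1739
1739 = 37 · 47
29563 = 17 · 37 · 47, which has 3 distinct prime factors.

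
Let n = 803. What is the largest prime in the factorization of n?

803 = 11 · 73
73 is prime.
So 803 = 11 · 73; the largest prime factor is 73.

73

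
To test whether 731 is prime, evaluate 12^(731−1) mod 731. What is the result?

196

12^1 ≡ 12 (mod 731)
12^2 ≡ 12^2 = 144 ≡ 144 (mod 731)
12^4 ≡ 144^2 = 20736 ≡ 268 (mod 731)
12^8 ≡ 268^2 = 71824 ≡ 186 (mod 731)
12^16 ≡ 186^2 = 34596 ≡ 239 (mod 731)
12^32 ≡ 239^2 = 57121 ≡ 103 (mod 731)
12^64 ≡ 103^2 = 10609 ≡ 375 (mod 731)
12^128 ≡ 375^2 = 140625 ≡ 273 (mod 731)
12^256 ≡ 273^2 = 74529 ≡ 698 (mod 731)
12^512 ≡ 698^2 = 487204 ≡ 358 (mod 731)
730 = 512 + 128 + 64 + 16 + 8 + 2 in binary powers of 2.
So 12^730 ≡ 358 · 273 · 375 · 239 · 186 · 144 ≡ 196 (mod 731).
Since 196 ≠ 1, base 12 is a Fermat witness: 731 is composite.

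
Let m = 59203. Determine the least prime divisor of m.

73

59203 is odd.
Digit sum 19, not divisible by 3.
Ends in 3: not divisible by 5.
7: 59203 = 7·8457 + 4
11: 59203 = 11·5382 + 1
13: 59203 = 13·4554 + 1
17: 59203 = 17·3482 + 9
19: 59203 = 19·3115 + 18
23: 59203 = 23·2574 + 1
29: 59203 = 29·2041 + 14
31: 59203 = 31·1909 + 24
37: 59203 = 37·1600 + 3
41: 59203 = 41·1443 + 40
43: 59203 = 43·1376 + 35
47: 59203 = 47·1259 + 30
53: 59203 = 53·1117 + 2
59: 59203 = 59·1003 + 26
61: 59203 = 61·970 + 33
67: 59203 = 67·883 + 42
71: 59203 = 71·833 + 60
73: 59203 = 73·811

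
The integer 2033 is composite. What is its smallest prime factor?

2033 is odd.
Digit sum 8, not divisible by 3.
Ends in 3: not divisible by 5.
7: 2033 = 7·290 + 3
11: 2033 = 11·184 + 9
13: 2033 = 13·156 + 5
17: 2033 = 17·119 + 10
19: 2033 = 19·107

19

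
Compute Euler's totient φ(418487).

399040

Factor: 418487 = 41 · 59 · 173.
φ(418487) = (41−1) · (59−1) · (173−1) = 40 · 58 · 172 = 399040.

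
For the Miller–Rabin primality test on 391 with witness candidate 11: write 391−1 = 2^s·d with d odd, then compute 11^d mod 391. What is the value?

107

391 − 1 = 390 = 2^1 · 195, so d = 195.
11^1 ≡ 11 (mod 391)
11^2 ≡ 11^2 = 121 ≡ 121 (mod 391)
11^4 ≡ 121^2 = 14641 ≡ 174 (mod 391)
11^8 ≡ 174^2 = 30276 ≡ 169 (mod 391)
11^16 ≡ 169^2 = 28561 ≡ 18 (mod 391)
11^32 ≡ 18^2 = 324 ≡ 324 (mod 391)
11^64 ≡ 324^2 = 104976 ≡ 188 (mod 391)
11^128 ≡ 188^2 = 35344 ≡ 154 (mod 391)
195 = 128 + 64 + 2 + 1 in binary powers of 2.
So 11^195 ≡ 154 · 188 · 121 · 11 ≡ 107 (mod 391).
Squaring chain: 107; never reaches −1, so base 11 is a Miller–Rabin witness that 391 is composite.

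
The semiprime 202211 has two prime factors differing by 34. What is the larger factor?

Since p = q + 34, we have 202211 = q(q + 34), so q² + 34q − 202211 = 0.
Discriminant: 34² + 4·202211 = 1156 + 808844 = 810000; √810000 = 900.
q = (−34 + 900)/2 = 433, and p = q + 34 = 467.
Check: 433 · 467 = 202211.

467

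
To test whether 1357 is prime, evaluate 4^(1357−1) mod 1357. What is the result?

685

4^1 ≡ 4 (mod 1357)
4^2 ≡ 4^2 = 16 ≡ 16 (mod 1357)
4^4 ≡ 16^2 = 256 ≡ 256 (mod 1357)
4^8 ≡ 256^2 = 65536 ≡ 400 (mod 1357)
4^16 ≡ 400^2 = 160000 ≡ 1231 (mod 1357)
4^32 ≡ 1231^2 = 1515361 ≡ 949 (mod 1357)
4^64 ≡ 949^2 = 900601 ≡ 910 (mod 1357)
4^128 ≡ 910^2 = 828100 ≡ 330 (mod 1357)
4^256 ≡ 330^2 = 108900 ≡ 340 (mod 1357)
4^512 ≡ 340^2 = 115600 ≡ 255 (mod 1357)
4^1024 ≡ 255^2 = 65025 ≡ 1246 (mod 1357)
1356 = 1024 + 256 + 64 + 8 + 4 in binary powers of 2.
So 4^1356 ≡ 1246 · 340 · 910 · 400 · 256 ≡ 685 (mod 1357).
Since 685 ≠ 1, base 4 is a Fermat witness: 1357 is composite.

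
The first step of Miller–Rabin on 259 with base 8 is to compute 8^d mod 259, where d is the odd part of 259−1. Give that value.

43

259 − 1 = 258 = 2^1 · 129, so d = 129.
8^1 ≡ 8 (mod 259)
8^2 ≡ 8^2 = 64 ≡ 64 (mod 259)
8^4 ≡ 64^2 = 4096 ≡ 211 (mod 259)
8^8 ≡ 211^2 = 44521 ≡ 232 (mod 259)
8^16 ≡ 232^2 = 53824 ≡ 211 (mod 259)
8^32 ≡ 211^2 = 44521 ≡ 232 (mod 259)
8^64 ≡ 232^2 = 53824 ≡ 211 (mod 259)
8^128 ≡ 211^2 = 44521 ≡ 232 (mod 259)
129 = 128 + 1 in binary powers of 2.
So 8^129 ≡ 232 · 8 ≡ 43 (mod 259).
Squaring chain: 43; never reaches −1, so base 8 is a Miller–Rabin witness that 259 is composite.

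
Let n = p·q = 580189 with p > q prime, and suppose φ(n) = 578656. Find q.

φ(n) = (p−1)(q−1) = n − (p+q) + 1, so p + q = 580189 − 578656 + 1 = 1534.
p and q are the roots of t² − 1534t + 580189 = 0.
Discriminant: 1534² − 4·580189 = 2353156 − 2320756 = 32400; √32400 = 180.
q = (1534 − 180)/2 = 677, p = (1534 + 180)/2 = 857.
Check: 677 · 857 = 580189.

677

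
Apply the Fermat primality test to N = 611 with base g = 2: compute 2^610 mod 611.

2^1 ≡ 2 (mod 611)
2^2 ≡ 2^2 = 4 ≡ 4 (mod 611)
2^4 ≡ 4^2 = 16 ≡ 16 (mod 611)
2^8 ≡ 16^2 = 256 ≡ 256 (mod 611)
2^16 ≡ 256^2 = 65536 ≡ 159 (mod 611)
2^32 ≡ 159^2 = 25281 ≡ 230 (mod 611)
2^64 ≡ 230^2 = 52900 ≡ 354 (mod 611)
2^128 ≡ 354^2 = 125316 ≡ 61 (mod 611)
2^256 ≡ 61^2 = 3721 ≡ 55 (mod 611)
2^512 ≡ 55^2 = 3025 ≡ 581 (mod 611)
610 = 512 + 64 + 32 + 2 in binary powers of 2.
So 2^610 ≡ 581 · 354 · 230 · 4 ≡ 101 (mod 611).
Since 101 ≠ 1, base 2 is a Fermat witness: 611 is composite.

101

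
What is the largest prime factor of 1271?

41

1271 = 31 · 41
41 is prime.
So 1271 = 31 · 41; the largest prime factor is 41.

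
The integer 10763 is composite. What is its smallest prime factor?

47

10763 is odd.
Digit sum 17, not divisible by 3.
Ends in 3: not divisible by 5.
7: 10763 = 7·1537 + 4
11: 10763 = 11·978 + 5
13: 10763 = 13·827 + 12
17: 10763 = 17·633 + 2
19: 10763 = 19·566 + 9
23: 10763 = 23·467 + 22
29: 10763 = 29·371 + 4
31: 10763 = 31·347 + 6
37: 10763 = 37·290 + 33
41: 10763 = 41·262 + 21
43: 10763 = 43·250 + 13
47: 10763 = 47·229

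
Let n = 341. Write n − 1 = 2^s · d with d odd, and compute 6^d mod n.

285

341 − 1 = 340 = 2^2 · 85, so d = 85.
6^1 ≡ 6 (mod 341)
6^2 ≡ 6^2 = 36 ≡ 36 (mod 341)
6^4 ≡ 36^2 = 1296 ≡ 273 (mod 341)
6^8 ≡ 273^2 = 74529 ≡ 191 (mod 341)
6^16 ≡ 191^2 = 36481 ≡ 335 (mod 341)
6^32 ≡ 335^2 = 112225 ≡ 36 (mod 341)
6^64 ≡ 36^2 = 1296 ≡ 273 (mod 341)
85 = 64 + 16 + 4 + 1 in binary powers of 2.
So 6^85 ≡ 273 · 335 · 273 · 6 ≡ 285 (mod 341).
Squaring chain: 285 → 67; never reaches −1, so base 6 is a Miller–Rabin witness that 341 is composite.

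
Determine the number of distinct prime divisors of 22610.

5

22610 = 2 · 11305
11305 = 5 · 2261
2261 = 7 · 323
323 = 17 · 19
22610 = 2 · 5 · 7 · 17 · 19, which has 5 distinct prime factors.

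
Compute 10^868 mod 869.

10^1 ≡ 10 (mod 869)
10^2 ≡ 10^2 = 100 ≡ 100 (mod 869)
10^4 ≡ 100^2 = 10000 ≡ 441 (mod 869)
10^8 ≡ 441^2 = 194481 ≡ 694 (mod 869)
10^16 ≡ 694^2 = 481636 ≡ 210 (mod 869)
10^32 ≡ 210^2 = 44100 ≡ 650 (mod 869)
10^64 ≡ 650^2 = 422500 ≡ 166 (mod 869)
10^128 ≡ 166^2 = 27556 ≡ 617 (mod 869)
10^256 ≡ 617^2 = 380689 ≡ 67 (mod 869)
10^512 ≡ 67^2 = 4489 ≡ 144 (mod 869)
868 = 512 + 256 + 64 + 32 + 4 in binary powers of 2.
So 10^868 ≡ 144 · 67 · 166 · 650 · 441 ≡ 749 (mod 869).
Since 749 ≠ 1, base 10 is a Fermat witness: 869 is composite.

749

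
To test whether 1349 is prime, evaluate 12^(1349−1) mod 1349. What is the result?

938

12^1 ≡ 12 (mod 1349)
12^2 ≡ 12^2 = 144 ≡ 144 (mod 1349)
12^4 ≡ 144^2 = 20736 ≡ 501 (mod 1349)
12^8 ≡ 501^2 = 251001 ≡ 87 (mod 1349)
12^16 ≡ 87^2 = 7569 ≡ 824 (mod 1349)
12^32 ≡ 824^2 = 678976 ≡ 429 (mod 1349)
12^64 ≡ 429^2 = 184041 ≡ 577 (mod 1349)
12^128 ≡ 577^2 = 332929 ≡ 1075 (mod 1349)
12^256 ≡ 1075^2 = 1155625 ≡ 881 (mod 1349)
12^512 ≡ 881^2 = 776161 ≡ 486 (mod 1349)
12^1024 ≡ 486^2 = 236196 ≡ 121 (mod 1349)
1348 = 1024 + 256 + 64 + 4 in binary powers of 2.
So 12^1348 ≡ 121 · 881 · 577 · 501 ≡ 938 (mod 1349).
Since 938 ≠ 1, base 12 is a Fermat witness: 1349 is composite.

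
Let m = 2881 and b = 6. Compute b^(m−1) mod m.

6^1 ≡ 6 (mod 2881)
6^2 ≡ 6^2 = 36 ≡ 36 (mod 2881)
6^4 ≡ 36^2 = 1296 ≡ 1296 (mod 2881)
6^8 ≡ 1296^2 = 1679616 ≡ 2874 (mod 2881)
6^16 ≡ 2874^2 = 8259876 ≡ 49 (mod 2881)
6^32 ≡ 49^2 = 2401 ≡ 2401 (mod 2881)
6^64 ≡ 2401^2 = 5764801 ≡ 2801 (mod 2881)
6^128 ≡ 2801^2 = 7845601 ≡ 638 (mod 2881)
6^256 ≡ 638^2 = 407044 ≡ 823 (mod 2881)
6^512 ≡ 823^2 = 677329 ≡ 294 (mod 2881)
6^1024 ≡ 294^2 = 86436 ≡ 6 (mod 2881)
6^2048 ≡ 6^2 = 36 ≡ 36 (mod 2881)
2880 = 2048 + 512 + 256 + 64 in binary powers of 2.
So 6^2880 ≡ 36 · 294 · 823 · 2801 ≡ 2839 (mod 2881).
Since 2839 ≠ 1, base 6 is a Fermat witness: 2881 is composite.

2839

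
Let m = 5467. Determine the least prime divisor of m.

5467 is odd.
Digit sum 22, not divisible by 3.
Ends in 7: not divisible by 5.
7: 5467 = 7·781

7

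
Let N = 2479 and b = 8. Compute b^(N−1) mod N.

2034

8^1 ≡ 8 (mod 2479)
8^2 ≡ 8^2 = 64 ≡ 64 (mod 2479)
8^4 ≡ 64^2 = 4096 ≡ 1617 (mod 2479)
8^8 ≡ 1617^2 = 2614689 ≡ 1823 (mod 2479)
8^16 ≡ 1823^2 = 3323329 ≡ 1469 (mod 2479)
8^32 ≡ 1469^2 = 2157961 ≡ 1231 (mod 2479)
8^64 ≡ 1231^2 = 1515361 ≡ 692 (mod 2479)
8^128 ≡ 692^2 = 478864 ≡ 417 (mod 2479)
8^256 ≡ 417^2 = 173889 ≡ 359 (mod 2479)
8^512 ≡ 359^2 = 128881 ≡ 2452 (mod 2479)
8^1024 ≡ 2452^2 = 6012304 ≡ 729 (mod 2479)
8^2048 ≡ 729^2 = 531441 ≡ 935 (mod 2479)
2478 = 2048 + 256 + 128 + 32 + 8 + 4 + 2 in binary powers of 2.
So 8^2478 ≡ 935 · 359 · 417 · 1231 · 1823 · 1617 · 64 ≡ 2034 (mod 2479).
Since 2034 ≠ 1, base 8 is a Fermat witness: 2479 is composite.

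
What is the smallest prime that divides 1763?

1763 is odd.
Digit sum 17, not divisible by 3.
Ends in 3: not divisible by 5.
7: 1763 = 7·251 + 6
11: 1763 = 11·160 + 3
13: 1763 = 13·135 + 8
17: 1763 = 17·103 + 12
19: 1763 = 19·92 + 15
23: 1763 = 23·76 + 15
29: 1763 = 29·60 + 23
31: 1763 = 31·56 + 27
37: 1763 = 37·47 + 24
41: 1763 = 41·43

41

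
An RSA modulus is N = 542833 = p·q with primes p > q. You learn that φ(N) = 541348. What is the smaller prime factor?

φ(n) = (p−1)(q−1) = n − (p+q) + 1, so p + q = 542833 − 541348 + 1 = 1486.
p and q are the roots of t² − 1486t + 542833 = 0.
Discriminant: 1486² − 4·542833 = 2208196 − 2171332 = 36864; √36864 = 192.
q = (1486 − 192)/2 = 647, p = (1486 + 192)/2 = 839.
Check: 647 · 839 = 542833.

647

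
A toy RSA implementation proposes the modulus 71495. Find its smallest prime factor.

5

71495 is odd.
Digit sum 26, not divisible by 3.
Ends in 5: divisible by 5.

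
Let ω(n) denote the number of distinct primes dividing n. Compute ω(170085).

170085 = 3 · 56695
56695 = 5 · 11339
11339 = 17 · 667
667 = 23 · 29
170085 = 3 · 5 · 17 · 23 · 29, which has 5 distinct prime factors.

5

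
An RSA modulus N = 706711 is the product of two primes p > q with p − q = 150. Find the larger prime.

Since p = q + 150, we have 706711 = q(q + 150), so q² + 150q − 706711 = 0.
Discriminant: 150² + 4·706711 = 22500 + 2826844 = 2849344; √2849344 = 1688.
q = (−150 + 1688)/2 = 769, and p = q + 150 = 919.
Check: 769 · 919 = 706711.

919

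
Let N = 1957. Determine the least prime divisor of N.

1957 is odd.
Digit sum 22, not divisible by 3.
Ends in 7: not divisible by 5.
7: 1957 = 7·279 + 4
11: 1957 = 11·177 + 10
13: 1957 = 13·150 + 7
17: 1957 = 17·115 + 2
19: 1957 = 19·103

19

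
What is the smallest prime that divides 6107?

6107 is odd.
Digit sum 14, not divisible by 3.
Ends in 7: not divisible by 5.
7: 6107 = 7·872 + 3
11: 6107 = 11·555 + 2
13: 6107 = 13·469 + 10
17: 6107 = 17·359 + 4
19: 6107 = 19·321 + 8
23: 6107 = 23·265 + 12
29: 6107 = 29·210 + 17
31: 6107 = 31·197

31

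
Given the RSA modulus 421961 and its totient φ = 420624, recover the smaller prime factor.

φ(n) = (p−1)(q−1) = n − (p+q) + 1, so p + q = 421961 − 420624 + 1 = 1338.
p and q are the roots of t² − 1338t + 421961 = 0.
Discriminant: 1338² − 4·421961 = 1790244 − 1687844 = 102400; √102400 = 320.
q = (1338 − 320)/2 = 509, p = (1338 + 320)/2 = 829.
Check: 509 · 829 = 421961.

509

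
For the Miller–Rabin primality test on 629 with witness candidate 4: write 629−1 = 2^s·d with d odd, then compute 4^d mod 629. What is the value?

629 − 1 = 628 = 2^2 · 157, so d = 157.
4^1 ≡ 4 (mod 629)
4^2 ≡ 4^2 = 16 ≡ 16 (mod 629)
4^4 ≡ 16^2 = 256 ≡ 256 (mod 629)
4^8 ≡ 256^2 = 65536 ≡ 120 (mod 629)
4^16 ≡ 120^2 = 14400 ≡ 562 (mod 629)
4^32 ≡ 562^2 = 315844 ≡ 86 (mod 629)
4^64 ≡ 86^2 = 7396 ≡ 477 (mod 629)
4^128 ≡ 477^2 = 227529 ≡ 460 (mod 629)
157 = 128 + 16 + 8 + 4 + 1 in binary powers of 2.
So 4^157 ≡ 460 · 562 · 120 · 256 · 4 ≡ 225 (mod 629).
Squaring chain: 225 → 305; never reaches −1, so base 4 is a Miller–Rabin witness that 629 is composite.

225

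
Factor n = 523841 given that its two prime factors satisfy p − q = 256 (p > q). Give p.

863

Since p = q + 256, we have 523841 = q(q + 256), so q² + 256q − 523841 = 0.
Discriminant: 256² + 4·523841 = 65536 + 2095364 = 2160900; √2160900 = 1470.
q = (−256 + 1470)/2 = 607, and p = q + 256 = 863.
Check: 607 · 863 = 523841.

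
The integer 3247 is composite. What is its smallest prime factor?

17

3247 is odd.
Digit sum 16, not divisible by 3.
Ends in 7: not divisible by 5.
7: 3247 = 7·463 + 6
11: 3247 = 11·295 + 2
13: 3247 = 13·249 + 10
17: 3247 = 17·191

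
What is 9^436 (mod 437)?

9^1 ≡ 9 (mod 437)
9^2 ≡ 9^2 = 81 ≡ 81 (mod 437)
9^4 ≡ 81^2 = 6561 ≡ 6 (mod 437)
9^8 ≡ 6^2 = 36 ≡ 36 (mod 437)
9^16 ≡ 36^2 = 1296 ≡ 422 (mod 437)
9^32 ≡ 422^2 = 178084 ≡ 225 (mod 437)
9^64 ≡ 225^2 = 50625 ≡ 370 (mod 437)
9^128 ≡ 370^2 = 136900 ≡ 119 (mod 437)
9^256 ≡ 119^2 = 14161 ≡ 177 (mod 437)
436 = 256 + 128 + 32 + 16 + 4 in binary powers of 2.
So 9^436 ≡ 177 · 119 · 225 · 422 · 6 ≡ 234 (mod 437).
Since 234 ≠ 1, base 9 is a Fermat witness: 437 is composite.

234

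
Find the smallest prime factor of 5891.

43

5891 is odd.
Digit sum 23, not divisible by 3.
Ends in 1: not divisible by 5.
7: 5891 = 7·841 + 4
11: 5891 = 11·535 + 6
13: 5891 = 13·453 + 2
17: 5891 = 17·346 + 9
19: 5891 = 19·310 + 1
23: 5891 = 23·256 + 3
29: 5891 = 29·203 + 4
31: 5891 = 31·190 + 1
37: 5891 = 37·159 + 8
41: 5891 = 41·143 + 28
43: 5891 = 43·137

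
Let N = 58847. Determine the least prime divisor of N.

58847 is odd.
Digit sum 32, not divisible by 3.
Ends in 7: not divisible by 5.
7: 58847 = 7·8406 + 5
11: 58847 = 11·5349 + 8
13: 58847 = 13·4526 + 9
17: 58847 = 17·3461 + 10
19: 58847 = 19·3097 + 4
23: 58847 = 23·2558 + 13
29: 58847 = 29·2029 + 6
31: 58847 = 31·1898 + 9
37: 58847 = 37·1590 + 17
41: 58847 = 41·1435 + 12
43: 58847 = 43·1368 + 23
47: 58847 = 47·1252 + 3
53: 58847 = 53·1110 + 17
59: 58847 = 59·997 + 24
61: 58847 = 61·964 + 43
67: 58847 = 67·878 + 21
71: 58847 = 71·828 + 59
73: 58847 = 73·806 + 9
79: 58847 = 79·744 + 71
83: 58847 = 83·709

83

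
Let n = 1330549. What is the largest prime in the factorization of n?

1330549 = 11 · 120959
120959 = 29 · 4171
4171 = 43 · 97
97 is prime.
So 1330549 = 11 · 29 · 43 · 97; the largest prime factor is 97.

97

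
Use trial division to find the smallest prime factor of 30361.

30361 is odd.
Digit sum 13, not divisible by 3.
Ends in 1: not divisible by 5.
7: 30361 = 7·4337 + 2
11: 30361 = 11·2760 + 1
13: 30361 = 13·2335 + 6
17: 30361 = 17·1785 + 16
19: 30361 = 19·1597 + 18
23: 30361 = 23·1320 + 1
29: 30361 = 29·1046 + 27
31: 30361 = 31·979 + 12
37: 30361 = 37·820 + 21
41: 30361 = 41·740 + 21
43: 30361 = 43·706 + 3
47: 30361 = 47·645 + 46
53: 30361 = 53·572 + 45
59: 30361 = 59·514 + 35
61: 30361 = 61·497 + 44
67: 30361 = 67·453 + 10
71: 30361 = 71·427 + 44
73: 30361 = 73·415 + 66
79: 30361 = 79·384 + 25
83: 30361 = 83·365 + 66
89: 30361 = 89·341 + 12
97: 30361 = 97·313

97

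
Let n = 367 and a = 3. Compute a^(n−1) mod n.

1

3^1 ≡ 3 (mod 367)
3^2 ≡ 3^2 = 9 ≡ 9 (mod 367)
3^4 ≡ 9^2 = 81 ≡ 81 (mod 367)
3^8 ≡ 81^2 = 6561 ≡ 322 (mod 367)
3^16 ≡ 322^2 = 103684 ≡ 190 (mod 367)
3^32 ≡ 190^2 = 36100 ≡ 134 (mod 367)
3^64 ≡ 134^2 = 17956 ≡ 340 (mod 367)
3^128 ≡ 340^2 = 115600 ≡ 362 (mod 367)
3^256 ≡ 362^2 = 131044 ≡ 25 (mod 367)
366 = 256 + 64 + 32 + 8 + 4 + 2 in binary powers of 2.
So 3^366 ≡ 25 · 340 · 134 · 322 · 81 · 9 ≡ 1 (mod 367).
Since the result is 1, base 3 gives no evidence that 367 is composite.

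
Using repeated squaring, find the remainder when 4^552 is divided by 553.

4^1 ≡ 4 (mod 553)
4^2 ≡ 4^2 = 16 ≡ 16 (mod 553)
4^4 ≡ 16^2 = 256 ≡ 256 (mod 553)
4^8 ≡ 256^2 = 65536 ≡ 282 (mod 553)
4^16 ≡ 282^2 = 79524 ≡ 445 (mod 553)
4^32 ≡ 445^2 = 198025 ≡ 51 (mod 553)
4^64 ≡ 51^2 = 2601 ≡ 389 (mod 553)
4^128 ≡ 389^2 = 151321 ≡ 352 (mod 553)
4^256 ≡ 352^2 = 123904 ≡ 32 (mod 553)
4^512 ≡ 32^2 = 1024 ≡ 471 (mod 553)
552 = 512 + 32 + 8 in binary powers of 2.
So 4^552 ≡ 471 · 51 · 282 ≡ 225 (mod 553).
Since 225 ≠ 1, base 4 is a Fermat witness: 553 is composite.

225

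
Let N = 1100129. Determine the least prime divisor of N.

47

1100129 is odd.
Digit sum 14, not divisible by 3.
Ends in 9: not divisible by 5.
7: 1100129 = 7·157161 + 2
11: 1100129 = 11·100011 + 8
13: 1100129 = 13·84625 + 4
17: 1100129 = 17·64713 + 8
19: 1100129 = 19·57901 + 10
23: 1100129 = 23·47831 + 16
29: 1100129 = 29·37935 + 14
31: 1100129 = 31·35488 + 1
37: 1100129 = 37·29733 + 8
41: 1100129 = 41·26832 + 17
43: 1100129 = 43·25584 + 17
47: 1100129 = 47·23407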